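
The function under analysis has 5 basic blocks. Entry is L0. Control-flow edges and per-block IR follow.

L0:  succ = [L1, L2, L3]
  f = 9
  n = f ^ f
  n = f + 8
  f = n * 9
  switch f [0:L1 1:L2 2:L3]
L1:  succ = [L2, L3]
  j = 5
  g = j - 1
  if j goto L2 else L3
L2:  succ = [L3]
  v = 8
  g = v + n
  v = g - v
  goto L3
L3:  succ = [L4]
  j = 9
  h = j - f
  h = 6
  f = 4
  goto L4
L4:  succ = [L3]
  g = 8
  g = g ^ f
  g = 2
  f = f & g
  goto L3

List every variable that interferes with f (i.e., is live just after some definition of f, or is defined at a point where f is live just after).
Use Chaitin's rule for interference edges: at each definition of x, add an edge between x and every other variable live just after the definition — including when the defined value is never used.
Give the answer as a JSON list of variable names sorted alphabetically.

Block summaries:
  L0 def {f,n} use ∅
  L1 def {g,j} use ∅
  L2 def {g,v} use {n}
  L3 def {f,h,j} use {f}
  L4 def {f,g} use {f}

Liveness:
  L0 li=∅ lo={f,n}
  L1 li={f,n} lo={f,n}
  L2 li={f,n} lo={f}
  L3 li={f} lo={f}
  L4 li={f} lo={f}

Interference:
  f: {g,j,n,v}
  g: {f,j,n,v}
  h: ∅
  j: {f,g,n}
  n: {f,g,j,v}
  v: {f,g,n}

N(f) = ["g", "j", "n", "v"]

Answer: ["g", "j", "n", "v"]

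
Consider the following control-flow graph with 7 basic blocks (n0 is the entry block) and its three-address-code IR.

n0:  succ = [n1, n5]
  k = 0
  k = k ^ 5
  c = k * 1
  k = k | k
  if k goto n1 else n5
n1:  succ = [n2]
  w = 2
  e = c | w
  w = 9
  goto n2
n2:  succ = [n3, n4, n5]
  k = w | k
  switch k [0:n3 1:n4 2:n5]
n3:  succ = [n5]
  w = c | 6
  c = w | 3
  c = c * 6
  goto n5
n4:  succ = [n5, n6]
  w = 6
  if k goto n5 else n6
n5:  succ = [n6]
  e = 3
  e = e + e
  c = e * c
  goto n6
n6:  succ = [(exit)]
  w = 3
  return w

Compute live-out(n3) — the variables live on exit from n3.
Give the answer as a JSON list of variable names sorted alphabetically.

Block summaries:
  n0: {c,k} / ∅
  n1: {e,w} / {c}
  n2: {k} / {k,w}
  n3: {c,w} / {c}
  n4: {w} / {k}
  n5: {c,e} / {c}
  n6: {w} / ∅

Live sets:
  n0 li=∅ lo={c,k}
  n1 li={c,k} lo={c,k,w}
  n2 li={c,k,w} lo={c,k}
  n3 li={c} lo={c}
  n4 li={c,k} lo={c}
  n5 li={c} lo=∅
  n6 li=∅ lo=∅

live-out(n3) = ["c"]

Answer: ["c"]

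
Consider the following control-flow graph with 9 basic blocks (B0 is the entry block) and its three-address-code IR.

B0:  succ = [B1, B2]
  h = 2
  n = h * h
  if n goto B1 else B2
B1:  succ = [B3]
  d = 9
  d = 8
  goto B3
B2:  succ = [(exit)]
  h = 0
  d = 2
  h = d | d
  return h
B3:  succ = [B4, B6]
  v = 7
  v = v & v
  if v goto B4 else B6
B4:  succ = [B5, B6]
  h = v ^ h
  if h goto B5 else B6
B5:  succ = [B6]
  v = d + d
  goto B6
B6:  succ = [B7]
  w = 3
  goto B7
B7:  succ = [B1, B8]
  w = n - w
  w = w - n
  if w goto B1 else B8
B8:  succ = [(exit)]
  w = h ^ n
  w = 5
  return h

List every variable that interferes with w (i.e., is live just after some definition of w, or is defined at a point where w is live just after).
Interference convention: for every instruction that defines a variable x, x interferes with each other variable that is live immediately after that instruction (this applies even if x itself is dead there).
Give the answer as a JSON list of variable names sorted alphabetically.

Per-block:
  B0: {h,n} / ∅
  B1: {d} / ∅
  B2: {d,h} / ∅
  B3: {v} / ∅
  B4: {h} / {h,v}
  B5: {v} / {d}
  B6: {w} / ∅
  B7: {w} / {n,w}
  B8: {w} / {h,n}

Liveness:
  B0: in=∅ out={h,n}
  B1: in={h,n} out={d,h,n}
  B2: in=∅ out=∅
  B3: in={d,h,n} out={d,h,n,v}
  B4: in={d,h,n,v} out={d,h,n}
  B5: in={d,h,n} out={h,n}
  B6: in={h,n} out={h,n,w}
  B7: in={h,n,w} out={h,n}
  B8: in={h,n} out=∅

Conflict graph:
  d↔{h,n,v}
  h↔{d,n,v,w}
  n↔{d,h,v,w}
  v↔{d,h,n}
  w↔{h,n}

N(w) = ["h", "n"]

Answer: ["h", "n"]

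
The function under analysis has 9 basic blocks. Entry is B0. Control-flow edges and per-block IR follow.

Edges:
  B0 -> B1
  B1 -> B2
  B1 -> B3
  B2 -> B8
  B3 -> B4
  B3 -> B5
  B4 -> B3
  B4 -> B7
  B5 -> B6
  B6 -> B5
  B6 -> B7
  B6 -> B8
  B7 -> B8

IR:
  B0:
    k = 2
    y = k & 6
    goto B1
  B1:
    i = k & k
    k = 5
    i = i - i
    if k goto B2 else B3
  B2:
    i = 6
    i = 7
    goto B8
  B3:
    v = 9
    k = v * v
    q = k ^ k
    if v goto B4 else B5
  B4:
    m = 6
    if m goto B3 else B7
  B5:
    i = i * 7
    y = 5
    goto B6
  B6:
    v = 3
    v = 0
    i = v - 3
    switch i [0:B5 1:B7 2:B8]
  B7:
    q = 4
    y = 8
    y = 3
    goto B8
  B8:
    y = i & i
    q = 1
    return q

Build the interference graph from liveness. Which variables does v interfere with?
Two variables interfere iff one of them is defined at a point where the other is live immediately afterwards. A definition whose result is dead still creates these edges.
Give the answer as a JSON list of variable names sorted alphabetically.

Answer: ["i", "k", "q"]

Derivation:
Per-block:
  B0 def {k,y} use ∅
  B1 def {i,k} use {k}
  B2 def {i} use ∅
  B3 def {k,q,v} use ∅
  B4 def {m} use ∅
  B5 def {i,y} use {i}
  B6 def {i,v} use ∅
  B7 def {q,y} use ∅
  B8 def {q,y} use {i}

Live sets:
  B0 li=∅ lo={k}
  B1 li={k} lo={i}
  B2 li=∅ lo={i}
  B3 li={i} lo={i}
  B4 li={i} lo={i}
  B5 li={i} lo=∅
  B6 li=∅ lo={i}
  B7 li={i} lo={i}
  B8 li={i} lo=∅

Interference:
  i↔{k,m,q,v,y}
  k↔{i,v,y}
  m↔{i}
  q↔{i,v}
  v↔{i,k,q}
  y↔{i,k}

N(v) = ["i", "k", "q"]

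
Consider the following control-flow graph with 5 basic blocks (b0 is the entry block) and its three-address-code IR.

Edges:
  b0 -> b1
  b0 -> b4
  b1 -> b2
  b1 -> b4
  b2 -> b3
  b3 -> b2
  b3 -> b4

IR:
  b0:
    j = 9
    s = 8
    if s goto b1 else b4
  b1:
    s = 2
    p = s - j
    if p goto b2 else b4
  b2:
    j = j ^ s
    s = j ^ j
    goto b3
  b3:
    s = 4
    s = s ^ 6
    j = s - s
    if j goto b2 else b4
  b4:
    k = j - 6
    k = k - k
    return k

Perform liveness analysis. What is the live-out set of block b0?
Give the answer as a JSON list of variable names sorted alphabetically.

Block summaries:
  b0 def {j,s} use ∅
  b1 def {p,s} use {j}
  b2 def {j,s} use {j,s}
  b3 def {j,s} use ∅
  b4 def {k} use {j}

Backward fixpoint:
  b0 li=∅ lo={j}
  b1 li={j} lo={j,s}
  b2 li={j,s} lo=∅
  b3 li=∅ lo={j,s}
  b4 li={j} lo=∅

live-out(b0) = ["j"]

Answer: ["j"]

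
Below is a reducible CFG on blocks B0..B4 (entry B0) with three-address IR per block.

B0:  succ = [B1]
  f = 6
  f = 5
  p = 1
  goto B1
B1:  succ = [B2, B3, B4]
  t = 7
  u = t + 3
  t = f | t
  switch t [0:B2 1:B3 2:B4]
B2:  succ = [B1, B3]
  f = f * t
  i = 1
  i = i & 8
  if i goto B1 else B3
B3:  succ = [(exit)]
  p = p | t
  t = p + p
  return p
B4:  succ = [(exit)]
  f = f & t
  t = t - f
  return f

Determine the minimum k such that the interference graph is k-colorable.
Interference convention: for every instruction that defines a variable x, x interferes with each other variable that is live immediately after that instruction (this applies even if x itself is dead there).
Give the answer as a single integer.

Block summaries:
  B0 def {f,p} use ∅
  B1 def {t,u} use {f}
  B2 def {f,i} use {f,t}
  B3 def {p,t} use {p,t}
  B4 def {f,t} use {f,t}

Live sets:
  B0: in=∅ out={f,p}
  B1: in={f,p} out={f,p,t}
  B2: in={f,p,t} out={f,p,t}
  B3: in={p,t} out=∅
  B4: in={f,t} out=∅

Interference:
  f — {i,p,t,u}
  i — {f,p,t}
  p — {f,i,t,u}
  t — {f,i,p,u}
  u — {f,p,t}

Registers:
  {f,i,p,t} pairwise interfere (4-clique) ⇒ χ ≥ 4
  assign f→c0 i→c3 p→c1 t→c2 u→c3 — no edge inside a register ⇒ χ ≤ 4
  χ = 4

Answer: 4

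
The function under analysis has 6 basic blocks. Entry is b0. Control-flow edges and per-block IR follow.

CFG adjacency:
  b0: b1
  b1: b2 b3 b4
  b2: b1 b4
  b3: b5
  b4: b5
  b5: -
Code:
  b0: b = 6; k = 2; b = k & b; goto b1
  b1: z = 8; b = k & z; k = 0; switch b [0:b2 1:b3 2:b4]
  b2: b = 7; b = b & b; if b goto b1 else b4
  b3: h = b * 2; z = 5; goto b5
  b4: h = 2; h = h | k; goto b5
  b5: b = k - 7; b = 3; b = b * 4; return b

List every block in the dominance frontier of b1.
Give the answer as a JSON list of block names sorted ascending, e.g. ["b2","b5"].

Answer: ["b1"]

Analysis:
idom tree: b1←b0 b2←b1 b3←b1 b4←b1 b5←b1
Join-block Dom:
  b1: preds {b0,b2}: {b0} ∩ {b0,b1,b2} = {b0}; idom=b0
  b4: preds {b1,b2}: {b0,b1} ∩ {b0,b1,b2} = {b0,b1}; idom=b1
  b5: preds {b3,b4}: {b0,b1,b3} ∩ {b0,b1,b4} = {b0,b1}; idom=b1

DF walk-up:
  b1←b0: walk · to b0
  b1←b2: walk b2→b1 to b0
  b4←b1: walk · to b1
  b4←b2: walk b2 to b1
  b5←b3: walk b3 to b1
  b5←b4: walk b4 to b1
  b0 → ∅
  b1 → {b1}
  b2 → {b1,b4}
  b3 → {b5}
  b4 → {b5}
  b5 → ∅

DF(b1) = ["b1"]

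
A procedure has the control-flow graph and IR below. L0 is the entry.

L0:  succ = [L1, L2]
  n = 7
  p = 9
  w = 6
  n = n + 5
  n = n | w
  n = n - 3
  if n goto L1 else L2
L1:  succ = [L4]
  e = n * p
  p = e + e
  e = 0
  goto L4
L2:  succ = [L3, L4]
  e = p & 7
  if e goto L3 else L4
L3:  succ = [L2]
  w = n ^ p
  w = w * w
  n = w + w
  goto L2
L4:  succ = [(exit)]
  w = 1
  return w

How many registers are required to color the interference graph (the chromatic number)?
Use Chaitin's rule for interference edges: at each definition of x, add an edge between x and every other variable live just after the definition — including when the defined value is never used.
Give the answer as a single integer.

Answer: 3

Analysis:
def/use:
  L0: {n,p,w} / ∅
  L1: {e,p} / {n,p}
  L2: {e} / {p}
  L3: {n,w} / {n,p}
  L4: {w} / ∅

Backward fixpoint:
  L0: in=∅ out={n,p}
  L1: in={n,p} out=∅
  L2: in={n,p} out={n,p}
  L3: in={n,p} out={n,p}
  L4: in=∅ out=∅

Interfere edges:
  e↔{n,p}
  n↔{e,p,w}
  p↔{e,n,w}
  w↔{n,p}

Registers:
  {e,n,p} pairwise interfere (3-clique) ⇒ χ ≥ 3
  assign e→c2 n→c0 p→c1 w→c2 — no edge inside a register ⇒ χ ≤ 3
  χ = 3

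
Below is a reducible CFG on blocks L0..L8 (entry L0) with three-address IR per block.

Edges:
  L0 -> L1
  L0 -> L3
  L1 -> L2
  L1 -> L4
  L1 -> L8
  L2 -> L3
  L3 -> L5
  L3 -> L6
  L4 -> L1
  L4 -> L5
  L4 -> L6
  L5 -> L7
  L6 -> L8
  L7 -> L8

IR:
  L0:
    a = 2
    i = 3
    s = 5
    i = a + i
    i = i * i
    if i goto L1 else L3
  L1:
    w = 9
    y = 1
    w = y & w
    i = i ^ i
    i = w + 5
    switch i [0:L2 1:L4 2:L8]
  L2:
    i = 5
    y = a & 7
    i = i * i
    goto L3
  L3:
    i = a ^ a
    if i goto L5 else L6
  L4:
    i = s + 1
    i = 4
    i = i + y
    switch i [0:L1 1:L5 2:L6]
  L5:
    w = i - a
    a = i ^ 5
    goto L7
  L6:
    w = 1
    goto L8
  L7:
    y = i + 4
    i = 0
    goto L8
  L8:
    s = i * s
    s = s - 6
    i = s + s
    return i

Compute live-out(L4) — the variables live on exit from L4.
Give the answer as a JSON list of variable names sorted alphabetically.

Answer: ["a", "i", "s"]

Derivation:
Per-block:
  L0 def {a,i,s} use ∅
  L1 def {i,w,y} use {i}
  L2 def {i,y} use {a}
  L3 def {i} use {a}
  L4 def {i} use {s,y}
  L5 def {a,w} use {a,i}
  L6 def {w} use ∅
  L7 def {i,y} use {i}
  L8 def {i,s} use {i,s}

Live sets:
  L0: in=∅ out={a,i,s}
  L1: in={a,i,s} out={a,i,s,y}
  L2: in={a,s} out={a,s}
  L3: in={a,s} out={a,i,s}
  L4: in={a,s,y} out={a,i,s}
  L5: in={a,i,s} out={i,s}
  L6: in={i,s} out={i,s}
  L7: in={i,s} out={i,s}
  L8: in={i,s} out=∅

live-out(L4) = ["a", "i", "s"]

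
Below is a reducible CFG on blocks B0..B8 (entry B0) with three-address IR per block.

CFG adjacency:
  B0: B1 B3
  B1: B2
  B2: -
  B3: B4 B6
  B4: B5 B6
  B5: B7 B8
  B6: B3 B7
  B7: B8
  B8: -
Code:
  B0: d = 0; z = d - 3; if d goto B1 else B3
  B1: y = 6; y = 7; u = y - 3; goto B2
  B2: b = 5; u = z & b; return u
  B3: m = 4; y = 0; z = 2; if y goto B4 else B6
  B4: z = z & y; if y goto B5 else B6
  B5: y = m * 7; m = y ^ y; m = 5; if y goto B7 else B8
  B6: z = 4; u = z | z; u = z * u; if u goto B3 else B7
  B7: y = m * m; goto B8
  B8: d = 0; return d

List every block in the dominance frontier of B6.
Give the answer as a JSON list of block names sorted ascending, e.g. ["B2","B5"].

idom tree: B1←B0 B2←B1 B3←B0 B4←B3 B5←B4 B6←B3 B7←B3 B8←B3
Join-block Dom:
  B3: preds {B0,B6}: {B0} ∩ {B0,B3,B6} = {B0}; idom=B0
  B6: preds {B3,B4}: {B0,B3} ∩ {B0,B3,B4} = {B0,B3}; idom=B3
  B7: preds {B5,B6}: {B0,B3,B4,B5} ∩ {B0,B3,B6} = {B0,B3}; idom=B3
  B8: preds {B5,B7}: {B0,B3,B4,B5} ∩ {B0,B3,B7} = {B0,B3}; idom=B3

DF derivation:
  join B3 pred B0: · stop@B0
  join B3 pred B6: B6→B3 stop@B0
  join B6 pred B3: · stop@B3
  join B6 pred B4: B4 stop@B3
  join B7 pred B5: B5→B4 stop@B3
  join B7 pred B6: B6 stop@B3
  join B8 pred B5: B5→B4 stop@B3
  join B8 pred B7: B7 stop@B3
  B0 → ∅
  B1 → ∅
  B2 → ∅
  B3 → {B3}
  B4 → {B6,B7,B8}
  B5 → {B7,B8}
  B6 → {B3,B7}
  B7 → {B8}
  B8 → ∅

DF(B6) = ["B3", "B7"]

Answer: ["B3", "B7"]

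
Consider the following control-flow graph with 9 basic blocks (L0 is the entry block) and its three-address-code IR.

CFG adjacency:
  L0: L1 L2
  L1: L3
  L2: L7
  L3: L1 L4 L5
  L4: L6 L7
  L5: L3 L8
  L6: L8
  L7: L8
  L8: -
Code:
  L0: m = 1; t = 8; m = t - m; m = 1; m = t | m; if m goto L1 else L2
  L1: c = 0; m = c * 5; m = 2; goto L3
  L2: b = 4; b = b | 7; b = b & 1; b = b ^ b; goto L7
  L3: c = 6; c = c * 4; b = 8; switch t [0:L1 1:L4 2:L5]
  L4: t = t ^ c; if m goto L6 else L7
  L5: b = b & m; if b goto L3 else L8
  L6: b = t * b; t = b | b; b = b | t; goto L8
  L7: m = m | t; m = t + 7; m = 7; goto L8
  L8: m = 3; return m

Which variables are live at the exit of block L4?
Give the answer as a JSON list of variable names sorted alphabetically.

Answer: ["b", "m", "t"]

Derivation:
def/use:
  L0: {m,t} / ∅
  L1: {c,m} / ∅
  L2: {b} / ∅
  L3: {b,c} / {t}
  L4: {t} / {c,m,t}
  L5: {b} / {b,m}
  L6: {b,t} / {b,t}
  L7: {m} / {m,t}
  L8: {m} / ∅

Backward fixpoint:
  L0 li=∅ lo={m,t}
  L1 li={t} lo={m,t}
  L2 li={m,t} lo={m,t}
  L3 li={m,t} lo={b,c,m,t}
  L4 li={b,c,m,t} lo={b,m,t}
  L5 li={b,m,t} lo={m,t}
  L6 li={b,t} lo=∅
  L7 li={m,t} lo=∅
  L8 li=∅ lo=∅

live-out(L4) = ["b", "m", "t"]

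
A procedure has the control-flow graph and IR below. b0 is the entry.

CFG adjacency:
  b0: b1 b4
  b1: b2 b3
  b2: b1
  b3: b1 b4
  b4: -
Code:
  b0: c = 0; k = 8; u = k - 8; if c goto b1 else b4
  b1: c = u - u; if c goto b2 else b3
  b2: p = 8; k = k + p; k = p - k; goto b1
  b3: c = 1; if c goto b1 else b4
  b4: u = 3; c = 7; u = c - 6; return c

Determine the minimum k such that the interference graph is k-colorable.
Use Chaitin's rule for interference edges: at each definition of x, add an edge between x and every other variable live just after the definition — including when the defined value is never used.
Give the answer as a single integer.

Answer: 3

Working:
def/use:
  b0: def={c,k,u} ue=∅
  b1: def={c} ue={u}
  b2: def={k,p} ue={k}
  b3: def={c} ue=∅
  b4: def={c,u} ue=∅

Backward fixpoint:
  live b0: ∅→{k,u}
  live b1: {k,u}→{k,u}
  live b2: {k,u}→{k,u}
  live b3: {k,u}→{k,u}
  live b4: ∅→∅

Interference:
  c↔{k,u}
  k↔{c,p,u}
  p↔{k,u}
  u↔{c,k,p}

Chromatic number:
  lower bound: {c,k,u} mutually conflict ⇒ χ ≥ 3
  assign c→R2 k→R0 p→R2 u→R1 — no edge inside a register ⇒ χ ≤ 3
  χ = 3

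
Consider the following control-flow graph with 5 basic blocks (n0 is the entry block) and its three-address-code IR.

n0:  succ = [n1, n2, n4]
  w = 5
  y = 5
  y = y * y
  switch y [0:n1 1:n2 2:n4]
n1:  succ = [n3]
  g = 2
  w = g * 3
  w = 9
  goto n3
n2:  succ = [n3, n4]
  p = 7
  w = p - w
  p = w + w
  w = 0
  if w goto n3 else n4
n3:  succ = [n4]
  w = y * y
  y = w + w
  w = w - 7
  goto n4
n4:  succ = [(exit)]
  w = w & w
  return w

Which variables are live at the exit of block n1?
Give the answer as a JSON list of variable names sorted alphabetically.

Answer: ["y"]

Derivation:
def/use:
  n0: def={w,y} ue=∅
  n1: def={g,w} ue=∅
  n2: def={p,w} ue={w}
  n3: def={w,y} ue={y}
  n4: def={w} ue={w}

Live sets:
  n0: in=∅ out={w,y}
  n1: in={y} out={y}
  n2: in={w,y} out={w,y}
  n3: in={y} out={w}
  n4: in={w} out=∅

live-out(n1) = ["y"]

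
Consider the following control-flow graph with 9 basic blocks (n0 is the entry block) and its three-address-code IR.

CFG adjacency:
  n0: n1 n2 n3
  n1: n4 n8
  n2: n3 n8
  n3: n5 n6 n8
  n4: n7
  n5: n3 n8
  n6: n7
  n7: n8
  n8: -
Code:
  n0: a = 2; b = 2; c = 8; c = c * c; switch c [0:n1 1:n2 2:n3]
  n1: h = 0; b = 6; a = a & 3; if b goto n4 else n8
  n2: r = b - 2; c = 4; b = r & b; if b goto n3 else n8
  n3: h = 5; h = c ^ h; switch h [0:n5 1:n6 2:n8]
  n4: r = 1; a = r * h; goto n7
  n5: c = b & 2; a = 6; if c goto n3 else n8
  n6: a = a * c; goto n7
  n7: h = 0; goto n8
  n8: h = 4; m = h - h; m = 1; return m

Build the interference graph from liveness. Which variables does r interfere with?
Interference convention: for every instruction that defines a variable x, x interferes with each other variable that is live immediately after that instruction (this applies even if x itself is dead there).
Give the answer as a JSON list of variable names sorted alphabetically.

def/use:
  n0 def {a,b,c} use ∅
  n1 def {a,b,h} use {a}
  n2 def {b,c,r} use {b}
  n3 def {h} use {c}
  n4 def {a,r} use {h}
  n5 def {a,c} use {b}
  n6 def {a} use {a,c}
  n7 def {h} use ∅
  n8 def {h,m} use ∅

Backward fixpoint:
  n0 li=∅ lo={a,b,c}
  n1 li={a} lo={h}
  n2 li={a,b} lo={a,b,c}
  n3 li={a,b,c} lo={a,b,c}
  n4 li={h} lo=∅
  n5 li={b} lo={a,b,c}
  n6 li={a,c} lo=∅
  n7 li=∅ lo=∅
  n8 li=∅ lo=∅

Interfere edges:
  a — {b,c,h,r}
  b — {a,c,h,r}
  c — {a,b,h,r}
  h — {a,b,c,r}
  m — ∅
  r — {a,b,c,h}

N(r) = ["a", "b", "c", "h"]

Answer: ["a", "b", "c", "h"]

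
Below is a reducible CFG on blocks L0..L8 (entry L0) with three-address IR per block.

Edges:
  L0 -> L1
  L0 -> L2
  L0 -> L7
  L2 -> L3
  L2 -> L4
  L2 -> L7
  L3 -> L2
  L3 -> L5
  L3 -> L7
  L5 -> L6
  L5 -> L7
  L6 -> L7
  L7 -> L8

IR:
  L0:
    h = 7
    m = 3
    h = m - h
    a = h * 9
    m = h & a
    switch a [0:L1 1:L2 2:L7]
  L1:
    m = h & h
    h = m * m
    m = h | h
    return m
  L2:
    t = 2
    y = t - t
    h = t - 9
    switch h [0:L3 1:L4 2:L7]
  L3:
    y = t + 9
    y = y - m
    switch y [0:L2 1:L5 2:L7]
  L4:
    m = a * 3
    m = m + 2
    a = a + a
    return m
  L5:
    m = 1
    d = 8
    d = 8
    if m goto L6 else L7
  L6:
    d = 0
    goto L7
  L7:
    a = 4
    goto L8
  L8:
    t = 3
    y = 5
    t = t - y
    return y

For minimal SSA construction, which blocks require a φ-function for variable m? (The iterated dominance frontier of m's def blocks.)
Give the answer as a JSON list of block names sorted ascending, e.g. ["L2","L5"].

Answer: ["L7"]

Working:
idom tree: L1←L0 L2←L0 L3←L2 L4←L2 L5←L3 L6←L5 L7←L0 L8←L7
Dom∩ at merges:
  L2: preds {L0,L3}: {L0} ∩ {L0,L2,L3} = {L0}; idom=L0
  L7: preds {L0,L2,L3,L5,L6}: {L0} ∩ {L0,L2} ∩ {L0,L2,L3} ∩ {L0,L2,L3,L5} ∩ {L0,L2,L3,L5,L6} = {L0}; idom=L0

Frontier:
  L2←L0: walk · to L0
  L2←L3: walk L3→L2 to L0
  L7←L0: walk · to L0
  L7←L2: walk L2 to L0
  L7←L3: walk L3→L2 to L0
  L7←L5: walk L5→L3→L2 to L0
  L7←L6: walk L6→L5→L3→L2 to L0
  L0: DF=∅
  L1: DF=∅
  L2: DF={L2,L7}
  L3: DF={L2,L7}
  L4: DF=∅
  L5: DF={L7}
  L6: DF={L7}
  L7: DF=∅
  L8: DF=∅

φ for m: defs {L0,L1,L4,L5}
  DF⁺ = {L7}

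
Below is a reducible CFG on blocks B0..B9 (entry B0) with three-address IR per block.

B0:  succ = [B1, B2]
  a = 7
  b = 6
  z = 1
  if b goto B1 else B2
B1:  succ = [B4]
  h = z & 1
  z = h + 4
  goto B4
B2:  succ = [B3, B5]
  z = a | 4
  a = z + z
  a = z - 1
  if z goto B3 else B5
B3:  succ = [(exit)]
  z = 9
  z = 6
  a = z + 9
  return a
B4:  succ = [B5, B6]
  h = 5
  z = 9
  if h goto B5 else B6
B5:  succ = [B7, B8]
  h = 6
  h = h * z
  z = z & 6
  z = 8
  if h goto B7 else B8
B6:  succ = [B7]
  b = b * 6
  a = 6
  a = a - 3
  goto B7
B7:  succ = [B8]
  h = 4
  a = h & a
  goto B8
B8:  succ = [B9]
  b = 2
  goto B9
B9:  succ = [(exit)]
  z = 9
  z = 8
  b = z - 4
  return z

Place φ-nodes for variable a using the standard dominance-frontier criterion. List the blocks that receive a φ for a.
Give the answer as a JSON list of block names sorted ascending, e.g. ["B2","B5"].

idom tree: B1←B0 B2←B0 B3←B2 B4←B1 B5←B0 B6←B4 B7←B0 B8←B0 B9←B8
Join-block Dom:
  B5: preds {B2,B4}: {B0,B2} ∩ {B0,B1,B4} = {B0}; idom=B0
  B7: preds {B5,B6}: {B0,B5} ∩ {B0,B1,B4,B6} = {B0}; idom=B0
  B8: preds {B5,B7}: {B0,B5} ∩ {B0,B7} = {B0}; idom=B0

Frontier:
  join B5 pred B2: B2 stop@B0
  join B5 pred B4: B4→B1 stop@B0
  join B7 pred B5: B5 stop@B0
  join B7 pred B6: B6→B4→B1 stop@B0
  join B8 pred B5: B5 stop@B0
  join B8 pred B7: B7 stop@B0
  B0: DF=∅
  B1: DF={B5,B7}
  B2: DF={B5}
  B3: DF=∅
  B4: DF={B5,B7}
  B5: DF={B7,B8}
  B6: DF={B7}
  B7: DF={B8}
  B8: DF=∅
  B9: DF=∅

φ for a: defs {B0,B2,B3,B6,B7}
  DF⁺ = {B5,B7,B8}

Answer: ["B5", "B7", "B8"]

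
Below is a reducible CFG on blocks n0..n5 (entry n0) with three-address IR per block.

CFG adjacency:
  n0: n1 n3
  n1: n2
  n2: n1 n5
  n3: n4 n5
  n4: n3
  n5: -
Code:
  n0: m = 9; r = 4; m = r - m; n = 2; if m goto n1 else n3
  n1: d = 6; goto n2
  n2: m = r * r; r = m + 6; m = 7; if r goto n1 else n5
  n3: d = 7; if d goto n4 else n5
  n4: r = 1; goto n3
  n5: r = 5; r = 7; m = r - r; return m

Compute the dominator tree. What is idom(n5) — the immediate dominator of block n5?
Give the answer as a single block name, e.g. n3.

idom tree: n1←n0 n2←n1 n3←n0 n4←n3 n5←n0
Dom∩ at merges:
  n1: preds {n0,n2}: {n0} ∩ {n0,n1,n2} = {n0}; idom=n0
  n3: preds {n0,n4}: {n0} ∩ {n0,n3,n4} = {n0}; idom=n0
  n5: preds {n2,n3}: {n0,n1,n2} ∩ {n0,n3} = {n0}; idom=n0

idom(n5) = n0

Answer: n0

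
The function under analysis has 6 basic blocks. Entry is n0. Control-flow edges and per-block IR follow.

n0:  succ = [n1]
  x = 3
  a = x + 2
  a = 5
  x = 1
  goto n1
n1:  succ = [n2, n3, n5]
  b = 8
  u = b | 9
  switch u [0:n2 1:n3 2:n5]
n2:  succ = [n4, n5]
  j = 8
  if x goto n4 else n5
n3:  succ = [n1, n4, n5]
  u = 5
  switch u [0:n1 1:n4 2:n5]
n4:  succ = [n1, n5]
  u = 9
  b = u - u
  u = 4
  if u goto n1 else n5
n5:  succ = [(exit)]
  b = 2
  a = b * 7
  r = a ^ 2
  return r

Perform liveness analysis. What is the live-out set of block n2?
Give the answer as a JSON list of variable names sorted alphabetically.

Block summaries:
  n0 def {a,x} use ∅
  n1 def {b,u} use ∅
  n2 def {j} use {x}
  n3 def {u} use ∅
  n4 def {b,u} use ∅
  n5 def {a,b,r} use ∅

Liveness:
  n0 li=∅ lo={x}
  n1 li={x} lo={x}
  n2 li={x} lo={x}
  n3 li={x} lo={x}
  n4 li={x} lo={x}
  n5 li=∅ lo=∅

live-out(n2) = ["x"]

Answer: ["x"]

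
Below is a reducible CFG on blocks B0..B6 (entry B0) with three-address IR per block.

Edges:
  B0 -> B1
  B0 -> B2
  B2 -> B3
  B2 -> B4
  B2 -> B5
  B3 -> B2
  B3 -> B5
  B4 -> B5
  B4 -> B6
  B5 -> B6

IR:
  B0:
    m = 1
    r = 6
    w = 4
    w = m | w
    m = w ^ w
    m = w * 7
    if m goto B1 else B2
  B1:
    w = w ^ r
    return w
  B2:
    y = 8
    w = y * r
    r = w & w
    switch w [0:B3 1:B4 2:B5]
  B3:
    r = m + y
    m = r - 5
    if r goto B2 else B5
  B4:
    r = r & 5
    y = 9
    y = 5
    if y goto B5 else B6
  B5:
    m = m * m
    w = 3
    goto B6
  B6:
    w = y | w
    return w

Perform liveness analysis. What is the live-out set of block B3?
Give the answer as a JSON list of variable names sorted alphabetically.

Block summaries:
  B0 def {m,r,w} use ∅
  B1 def {w} use {r,w}
  B2 def {r,w,y} use {r}
  B3 def {m,r} use {m,y}
  B4 def {r,y} use {r}
  B5 def {m,w} use {m}
  B6 def {w} use {w,y}

Liveness:
  live B0: ∅→{m,r,w}
  live B1: {r,w}→∅
  live B2: {m,r}→{m,r,w,y}
  live B3: {m,y}→{m,r,y}
  live B4: {m,r,w}→{m,w,y}
  live B5: {m,y}→{w,y}
  live B6: {w,y}→∅

live-out(B3) = ["m", "r", "y"]

Answer: ["m", "r", "y"]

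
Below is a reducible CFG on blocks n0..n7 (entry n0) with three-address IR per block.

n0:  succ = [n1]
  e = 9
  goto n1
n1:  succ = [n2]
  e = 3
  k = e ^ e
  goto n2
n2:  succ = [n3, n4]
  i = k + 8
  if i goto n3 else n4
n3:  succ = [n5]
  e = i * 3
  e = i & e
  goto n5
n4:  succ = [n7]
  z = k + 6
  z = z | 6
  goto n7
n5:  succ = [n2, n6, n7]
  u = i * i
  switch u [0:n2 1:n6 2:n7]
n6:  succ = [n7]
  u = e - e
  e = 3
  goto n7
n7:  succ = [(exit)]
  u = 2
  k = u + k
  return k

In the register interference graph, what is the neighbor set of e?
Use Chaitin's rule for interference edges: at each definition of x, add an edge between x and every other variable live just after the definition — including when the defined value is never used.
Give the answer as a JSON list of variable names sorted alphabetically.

Per-block:
  n0: {e} / ∅
  n1: {e,k} / ∅
  n2: {i} / {k}
  n3: {e} / {i}
  n4: {z} / {k}
  n5: {u} / {i}
  n6: {e,u} / {e}
  n7: {k,u} / {k}

Backward fixpoint:
  n0: in=∅ out=∅
  n1: in=∅ out={k}
  n2: in={k} out={i,k}
  n3: in={i,k} out={e,i,k}
  n4: in={k} out={k}
  n5: in={e,i,k} out={e,k}
  n6: in={e,k} out={k}
  n7: in={k} out=∅

Conflict graph:
  e↔{i,k,u}
  i↔{e,k}
  k↔{e,i,u,z}
  u↔{e,k}
  z↔{k}

N(e) = ["i", "k", "u"]

Answer: ["i", "k", "u"]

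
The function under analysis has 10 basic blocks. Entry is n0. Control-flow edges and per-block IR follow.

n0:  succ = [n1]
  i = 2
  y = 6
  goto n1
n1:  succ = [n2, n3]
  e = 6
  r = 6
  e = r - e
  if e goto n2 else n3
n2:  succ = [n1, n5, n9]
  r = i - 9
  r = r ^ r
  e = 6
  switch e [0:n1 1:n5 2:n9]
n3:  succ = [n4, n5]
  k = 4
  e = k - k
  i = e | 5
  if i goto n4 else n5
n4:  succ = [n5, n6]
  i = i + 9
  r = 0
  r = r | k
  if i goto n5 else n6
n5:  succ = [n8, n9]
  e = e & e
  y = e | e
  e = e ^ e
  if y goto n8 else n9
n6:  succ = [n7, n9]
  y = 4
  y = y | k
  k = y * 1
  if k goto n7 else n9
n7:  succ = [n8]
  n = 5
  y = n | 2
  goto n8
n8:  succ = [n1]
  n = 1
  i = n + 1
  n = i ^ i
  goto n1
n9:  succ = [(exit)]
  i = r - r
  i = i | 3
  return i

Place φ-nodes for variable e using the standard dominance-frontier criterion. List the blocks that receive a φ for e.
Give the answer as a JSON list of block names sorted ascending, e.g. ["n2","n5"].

idom tree: n1←n0 n2←n1 n3←n1 n4←n3 n5←n1 n6←n4 n7←n6 n8←n1 n9←n1
Dom∩ at merges:
  n1: preds {n0,n2,n8}: {n0} ∩ {n0,n1,n2} ∩ {n0,n1,n8} = {n0}; idom=n0
  n5: preds {n2,n3,n4}: {n0,n1,n2} ∩ {n0,n1,n3} ∩ {n0,n1,n3,n4} = {n0,n1}; idom=n1
  n8: preds {n5,n7}: {n0,n1,n5} ∩ {n0,n1,n3,n4,n6,n7} = {n0,n1}; idom=n1
  n9: preds {n2,n5,n6}: {n0,n1,n2} ∩ {n0,n1,n5} ∩ {n0,n1,n3,n4,n6} = {n0,n1}; idom=n1

Frontier:
  join n1 pred n0: · stop@n0
  join n1 pred n2: n2→n1 stop@n0
  join n1 pred n8: n8→n1 stop@n0
  join n5 pred n2: n2 stop@n1
  join n5 pred n3: n3 stop@n1
  join n5 pred n4: n4→n3 stop@n1
  join n8 pred n5: n5 stop@n1
  join n8 pred n7: n7→n6→n4→n3 stop@n1
  join n9 pred n2: n2 stop@n1
  join n9 pred n5: n5 stop@n1
  join n9 pred n6: n6→n4→n3 stop@n1
  n0 → ∅
  n1 → {n1}
  n2 → {n1,n5,n9}
  n3 → {n5,n8,n9}
  n4 → {n5,n8,n9}
  n5 → {n8,n9}
  n6 → {n8,n9}
  n7 → {n8}
  n8 → {n1}
  n9 → ∅

φ for e: defs {n1,n2,n3,n5}
  DF⁺ = {n1,n5,n8,n9}

Answer: ["n1", "n5", "n8", "n9"]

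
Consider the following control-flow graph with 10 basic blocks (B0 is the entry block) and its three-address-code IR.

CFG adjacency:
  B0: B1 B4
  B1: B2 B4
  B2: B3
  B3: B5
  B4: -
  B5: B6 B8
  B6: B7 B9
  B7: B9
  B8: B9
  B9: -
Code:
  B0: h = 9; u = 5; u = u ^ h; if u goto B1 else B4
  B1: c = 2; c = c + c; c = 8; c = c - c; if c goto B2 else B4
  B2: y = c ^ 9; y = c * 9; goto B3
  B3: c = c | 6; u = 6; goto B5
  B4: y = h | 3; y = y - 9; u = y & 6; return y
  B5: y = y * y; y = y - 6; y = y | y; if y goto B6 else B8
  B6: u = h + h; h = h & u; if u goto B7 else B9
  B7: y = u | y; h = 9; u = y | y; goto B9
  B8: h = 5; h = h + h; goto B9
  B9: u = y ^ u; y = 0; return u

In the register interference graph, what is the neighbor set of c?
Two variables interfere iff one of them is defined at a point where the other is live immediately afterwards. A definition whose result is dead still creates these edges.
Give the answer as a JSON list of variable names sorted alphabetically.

Answer: ["h", "y"]

Working:
Per-block:
  B0 def {h,u} use ∅
  B1 def {c} use ∅
  B2 def {y} use {c}
  B3 def {c,u} use {c}
  B4 def {u,y} use {h}
  B5 def {y} use {y}
  B6 def {h,u} use {h}
  B7 def {h,u,y} use {u,y}
  B8 def {h} use ∅
  B9 def {u,y} use {u,y}

Backward fixpoint:
  live B0: ∅→{h}
  live B1: {h}→{c,h}
  live B2: {c,h}→{c,h,y}
  live B3: {c,h,y}→{h,u,y}
  live B4: {h}→∅
  live B5: {h,u,y}→{h,u,y}
  live B6: {h,y}→{u,y}
  live B7: {u,y}→{u,y}
  live B8: {u,y}→{u,y}
  live B9: {u,y}→∅

Conflict graph:
  c — {h,y}
  h — {c,u,y}
  u — {h,y}
  y — {c,h,u}

N(c) = ["h", "y"]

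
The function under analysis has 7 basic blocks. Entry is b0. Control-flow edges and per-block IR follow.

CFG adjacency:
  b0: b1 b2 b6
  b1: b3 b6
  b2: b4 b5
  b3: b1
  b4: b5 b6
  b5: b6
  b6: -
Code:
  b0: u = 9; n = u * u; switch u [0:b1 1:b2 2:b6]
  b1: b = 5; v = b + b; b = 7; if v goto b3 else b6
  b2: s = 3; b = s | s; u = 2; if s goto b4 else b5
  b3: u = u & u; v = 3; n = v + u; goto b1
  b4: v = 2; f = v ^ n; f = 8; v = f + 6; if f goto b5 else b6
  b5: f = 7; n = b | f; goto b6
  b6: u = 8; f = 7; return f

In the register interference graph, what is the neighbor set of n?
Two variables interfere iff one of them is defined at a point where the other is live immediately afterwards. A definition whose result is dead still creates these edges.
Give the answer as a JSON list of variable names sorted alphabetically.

Answer: ["b", "s", "u", "v"]

Analysis:
def/use:
  b0: def={n,u} ue=∅
  b1: def={b,v} ue=∅
  b2: def={b,s,u} ue=∅
  b3: def={n,u,v} ue={u}
  b4: def={f,v} ue={n}
  b5: def={f,n} ue={b}
  b6: def={f,u} ue=∅

Backward fixpoint:
  b0 li=∅ lo={n,u}
  b1 li={u} lo={u}
  b2 li={n} lo={b,n}
  b3 li={u} lo={u}
  b4 li={b,n} lo={b}
  b5 li={b} lo=∅
  b6 li=∅ lo=∅

Interfere edges:
  b — {f,n,s,u,v}
  f — {b,v}
  n — {b,s,u,v}
  s — {b,n,u}
  u — {b,n,s,v}
  v — {b,f,n,u}

N(n) = ["b", "s", "u", "v"]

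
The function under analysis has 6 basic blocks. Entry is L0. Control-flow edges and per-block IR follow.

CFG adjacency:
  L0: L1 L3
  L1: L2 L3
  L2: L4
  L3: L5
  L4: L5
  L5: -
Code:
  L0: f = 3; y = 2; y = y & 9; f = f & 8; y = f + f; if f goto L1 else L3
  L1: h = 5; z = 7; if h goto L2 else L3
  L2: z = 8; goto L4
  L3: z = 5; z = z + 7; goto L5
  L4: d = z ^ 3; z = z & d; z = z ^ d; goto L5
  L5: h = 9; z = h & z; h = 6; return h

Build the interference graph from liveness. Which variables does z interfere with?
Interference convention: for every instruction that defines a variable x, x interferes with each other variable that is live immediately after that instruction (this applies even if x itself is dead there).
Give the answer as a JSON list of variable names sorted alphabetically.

Answer: ["d", "h"]

Derivation:
Per-block:
  L0: def={f,y} ue=∅
  L1: def={h,z} ue=∅
  L2: def={z} ue=∅
  L3: def={z} ue=∅
  L4: def={d,z} ue={z}
  L5: def={h,z} ue={z}

Liveness:
  L0: in=∅ out=∅
  L1: in=∅ out=∅
  L2: in=∅ out={z}
  L3: in=∅ out={z}
  L4: in={z} out={z}
  L5: in={z} out=∅

Interfere edges:
  d↔{z}
  f↔{y}
  h↔{z}
  y↔{f}
  z↔{d,h}

N(z) = ["d", "h"]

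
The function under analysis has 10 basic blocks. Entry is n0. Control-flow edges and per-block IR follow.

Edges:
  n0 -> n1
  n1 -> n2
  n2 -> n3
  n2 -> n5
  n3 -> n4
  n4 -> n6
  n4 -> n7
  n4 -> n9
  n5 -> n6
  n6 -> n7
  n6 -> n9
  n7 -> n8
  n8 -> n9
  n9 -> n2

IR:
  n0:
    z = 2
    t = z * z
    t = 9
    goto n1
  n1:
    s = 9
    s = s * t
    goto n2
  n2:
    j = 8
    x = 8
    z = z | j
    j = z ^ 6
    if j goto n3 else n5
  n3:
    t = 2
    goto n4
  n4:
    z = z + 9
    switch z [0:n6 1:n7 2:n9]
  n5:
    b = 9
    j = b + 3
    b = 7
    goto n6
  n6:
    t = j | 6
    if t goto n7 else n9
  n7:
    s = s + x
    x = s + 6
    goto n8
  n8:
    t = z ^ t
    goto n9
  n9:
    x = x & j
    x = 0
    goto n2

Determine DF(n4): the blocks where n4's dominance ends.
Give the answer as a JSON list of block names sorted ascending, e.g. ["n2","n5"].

idom tree: n1←n0 n2←n1 n3←n2 n4←n3 n5←n2 n6←n2 n7←n2 n8←n7 n9←n2
Dom at joins:
  n2: preds {n1,n9}: {n0,n1} ∩ {n0,n1,n2,n9} = {n0,n1}; idom=n1
  n6: preds {n4,n5}: {n0,n1,n2,n3,n4} ∩ {n0,n1,n2,n5} = {n0,n1,n2}; idom=n2
  n7: preds {n4,n6}: {n0,n1,n2,n3,n4} ∩ {n0,n1,n2,n6} = {n0,n1,n2}; idom=n2
  n9: preds {n4,n6,n8}: {n0,n1,n2,n3,n4} ∩ {n0,n1,n2,n6} ∩ {n0,n1,n2,n7,n8} = {n0,n1,n2}; idom=n2

Frontier:
  n2←n1: walk · to n1
  n2←n9: walk n9→n2 to n1
  n6←n4: walk n4→n3 to n2
  n6←n5: walk n5 to n2
  n7←n4: walk n4→n3 to n2
  n7←n6: walk n6 to n2
  n9←n4: walk n4→n3 to n2
  n9←n6: walk n6 to n2
  n9←n8: walk n8→n7 to n2
  DF(n0)=∅
  DF(n1)=∅
  DF(n2)={n2}
  DF(n3)={n6,n7,n9}
  DF(n4)={n6,n7,n9}
  DF(n5)={n6}
  DF(n6)={n7,n9}
  DF(n7)={n9}
  DF(n8)={n9}
  DF(n9)={n2}

DF(n4) = ["n6", "n7", "n9"]

Answer: ["n6", "n7", "n9"]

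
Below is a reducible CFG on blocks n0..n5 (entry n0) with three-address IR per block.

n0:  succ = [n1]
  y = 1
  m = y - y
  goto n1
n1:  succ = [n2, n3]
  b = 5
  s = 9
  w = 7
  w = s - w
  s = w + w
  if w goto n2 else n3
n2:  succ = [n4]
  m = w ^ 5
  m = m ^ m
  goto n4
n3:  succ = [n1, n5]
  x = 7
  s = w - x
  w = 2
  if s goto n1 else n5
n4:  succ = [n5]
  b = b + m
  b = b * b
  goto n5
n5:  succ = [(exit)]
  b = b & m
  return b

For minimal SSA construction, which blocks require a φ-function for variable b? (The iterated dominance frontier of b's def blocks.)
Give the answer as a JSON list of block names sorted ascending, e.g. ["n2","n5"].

Answer: ["n1", "n5"]

Derivation:
idom tree: n1←n0 n2←n1 n3←n1 n4←n2 n5←n1
Dom∩ at merges:
  n1: preds {n0,n3}: {n0} ∩ {n0,n1,n3} = {n0}; idom=n0
  n5: preds {n3,n4}: {n0,n1,n3} ∩ {n0,n1,n2,n4} = {n0,n1}; idom=n1

DF derivation:
  n1←n0: walk · to n0
  n1←n3: walk n3→n1 to n0
  n5←n3: walk n3 to n1
  n5←n4: walk n4→n2 to n1
  DF(n0)=∅
  DF(n1)={n1}
  DF(n2)={n5}
  DF(n3)={n1,n5}
  DF(n4)={n5}
  DF(n5)=∅

φ for b: defs {n1,n4,n5}
  DF⁺ = {n1,n5}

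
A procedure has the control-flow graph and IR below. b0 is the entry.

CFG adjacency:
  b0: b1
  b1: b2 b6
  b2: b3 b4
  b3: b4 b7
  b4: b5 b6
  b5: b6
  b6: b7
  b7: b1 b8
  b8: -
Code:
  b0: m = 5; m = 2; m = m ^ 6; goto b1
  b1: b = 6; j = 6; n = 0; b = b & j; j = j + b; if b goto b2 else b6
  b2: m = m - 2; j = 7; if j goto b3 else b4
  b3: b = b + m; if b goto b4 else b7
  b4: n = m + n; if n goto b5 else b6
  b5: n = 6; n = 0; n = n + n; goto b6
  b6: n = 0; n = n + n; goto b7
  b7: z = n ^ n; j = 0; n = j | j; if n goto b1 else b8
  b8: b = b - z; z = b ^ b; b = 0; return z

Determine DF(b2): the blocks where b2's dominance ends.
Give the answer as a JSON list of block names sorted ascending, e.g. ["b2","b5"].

idom tree: b1←b0 b2←b1 b3←b2 b4←b2 b5←b4 b6←b1 b7←b1 b8←b7
Dom∩ at merges:
  b1: preds {b0,b7}: {b0} ∩ {b0,b1,b7} = {b0}; idom=b0
  b4: preds {b2,b3}: {b0,b1,b2} ∩ {b0,b1,b2,b3} = {b0,b1,b2}; idom=b2
  b6: preds {b1,b4,b5}: {b0,b1} ∩ {b0,b1,b2,b4} ∩ {b0,b1,b2,b4,b5} = {b0,b1}; idom=b1
  b7: preds {b3,b6}: {b0,b1,b2,b3} ∩ {b0,b1,b6} = {b0,b1}; idom=b1

DF walk-up:
  b1←b0: walk · to b0
  b1←b7: walk b7→b1 to b0
  b4←b2: walk · to b2
  b4←b3: walk b3 to b2
  b6←b1: walk · to b1
  b6←b4: walk b4→b2 to b1
  b6←b5: walk b5→b4→b2 to b1
  b7←b3: walk b3→b2 to b1
  b7←b6: walk b6 to b1
  DF(b0)=∅
  DF(b1)={b1}
  DF(b2)={b6,b7}
  DF(b3)={b4,b7}
  DF(b4)={b6}
  DF(b5)={b6}
  DF(b6)={b7}
  DF(b7)={b1}
  DF(b8)=∅

DF(b2) = ["b6", "b7"]

Answer: ["b6", "b7"]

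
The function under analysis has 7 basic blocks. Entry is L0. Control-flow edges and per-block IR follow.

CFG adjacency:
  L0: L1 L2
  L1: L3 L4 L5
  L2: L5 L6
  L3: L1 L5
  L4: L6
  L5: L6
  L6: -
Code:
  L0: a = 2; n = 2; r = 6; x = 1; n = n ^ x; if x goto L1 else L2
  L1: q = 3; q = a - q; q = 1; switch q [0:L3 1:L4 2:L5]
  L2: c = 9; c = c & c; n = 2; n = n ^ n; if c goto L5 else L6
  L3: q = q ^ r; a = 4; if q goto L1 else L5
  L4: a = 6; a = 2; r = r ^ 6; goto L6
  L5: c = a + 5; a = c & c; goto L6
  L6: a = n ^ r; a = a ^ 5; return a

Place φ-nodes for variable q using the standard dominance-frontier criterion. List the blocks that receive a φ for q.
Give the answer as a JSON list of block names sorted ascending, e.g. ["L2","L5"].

Answer: ["L1", "L5", "L6"]

Working:
idom tree: L1←L0 L2←L0 L3←L1 L4←L1 L5←L0 L6←L0
Dom at joins:
  L1: preds {L0,L3}: {L0} ∩ {L0,L1,L3} = {L0}; idom=L0
  L5: preds {L1,L2,L3}: {L0,L1} ∩ {L0,L2} ∩ {L0,L1,L3} = {L0}; idom=L0
  L6: preds {L2,L4,L5}: {L0,L2} ∩ {L0,L1,L4} ∩ {L0,L5} = {L0}; idom=L0

DF derivation:
  L1←L0: walk · to L0
  L1←L3: walk L3→L1 to L0
  L5←L1: walk L1 to L0
  L5←L2: walk L2 to L0
  L5←L3: walk L3→L1 to L0
  L6←L2: walk L2 to L0
  L6←L4: walk L4→L1 to L0
  L6←L5: walk L5 to L0
  DF(L0)=∅
  DF(L1)={L1,L5,L6}
  DF(L2)={L5,L6}
  DF(L3)={L1,L5}
  DF(L4)={L6}
  DF(L5)={L6}
  DF(L6)=∅

φ for q: defs {L1,L3}
  DF⁺ = {L1,L5,L6}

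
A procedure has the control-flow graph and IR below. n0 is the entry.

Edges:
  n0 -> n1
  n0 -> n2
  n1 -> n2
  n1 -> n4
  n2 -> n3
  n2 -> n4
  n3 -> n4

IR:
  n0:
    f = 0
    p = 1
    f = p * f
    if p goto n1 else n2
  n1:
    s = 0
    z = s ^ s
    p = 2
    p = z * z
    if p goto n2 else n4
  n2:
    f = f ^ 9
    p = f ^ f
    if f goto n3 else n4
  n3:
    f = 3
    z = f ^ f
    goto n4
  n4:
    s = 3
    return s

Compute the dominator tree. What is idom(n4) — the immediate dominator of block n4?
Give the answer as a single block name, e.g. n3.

Answer: n0

Working:
idom tree: n1←n0 n2←n0 n3←n2 n4←n0
Dom at joins:
  n2: preds {n0,n1}: {n0} ∩ {n0,n1} = {n0}; idom=n0
  n4: preds {n1,n2,n3}: {n0,n1} ∩ {n0,n2} ∩ {n0,n2,n3} = {n0}; idom=n0

idom(n4) = n0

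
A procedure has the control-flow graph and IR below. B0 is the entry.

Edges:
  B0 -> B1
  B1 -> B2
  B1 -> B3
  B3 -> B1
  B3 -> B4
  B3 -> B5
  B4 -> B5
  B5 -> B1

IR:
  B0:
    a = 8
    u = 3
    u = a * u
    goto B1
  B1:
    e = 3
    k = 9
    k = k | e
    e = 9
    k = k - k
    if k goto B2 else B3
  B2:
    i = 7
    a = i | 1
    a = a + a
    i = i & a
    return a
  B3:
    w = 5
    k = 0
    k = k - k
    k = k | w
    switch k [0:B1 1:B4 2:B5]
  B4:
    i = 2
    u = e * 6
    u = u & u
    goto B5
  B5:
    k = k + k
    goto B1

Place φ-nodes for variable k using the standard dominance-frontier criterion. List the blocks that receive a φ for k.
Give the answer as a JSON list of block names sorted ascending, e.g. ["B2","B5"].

Answer: ["B1"]

Analysis:
idom tree: B1←B0 B2←B1 B3←B1 B4←B3 B5←B3
Dom at joins:
  B1: preds {B0,B3,B5}: {B0} ∩ {B0,B1,B3} ∩ {B0,B1,B3,B5} = {B0}; idom=B0
  B5: preds {B3,B4}: {B0,B1,B3} ∩ {B0,B1,B3,B4} = {B0,B1,B3}; idom=B3

DF derivation:
  join B1 pred B0: · stop@B0
  join B1 pred B3: B3→B1 stop@B0
  join B1 pred B5: B5→B3→B1 stop@B0
  join B5 pred B3: · stop@B3
  join B5 pred B4: B4 stop@B3
  B0: DF=∅
  B1: DF={B1}
  B2: DF=∅
  B3: DF={B1}
  B4: DF={B5}
  B5: DF={B1}

φ for k: defs {B1,B3,B5}
  DF⁺ = {B1}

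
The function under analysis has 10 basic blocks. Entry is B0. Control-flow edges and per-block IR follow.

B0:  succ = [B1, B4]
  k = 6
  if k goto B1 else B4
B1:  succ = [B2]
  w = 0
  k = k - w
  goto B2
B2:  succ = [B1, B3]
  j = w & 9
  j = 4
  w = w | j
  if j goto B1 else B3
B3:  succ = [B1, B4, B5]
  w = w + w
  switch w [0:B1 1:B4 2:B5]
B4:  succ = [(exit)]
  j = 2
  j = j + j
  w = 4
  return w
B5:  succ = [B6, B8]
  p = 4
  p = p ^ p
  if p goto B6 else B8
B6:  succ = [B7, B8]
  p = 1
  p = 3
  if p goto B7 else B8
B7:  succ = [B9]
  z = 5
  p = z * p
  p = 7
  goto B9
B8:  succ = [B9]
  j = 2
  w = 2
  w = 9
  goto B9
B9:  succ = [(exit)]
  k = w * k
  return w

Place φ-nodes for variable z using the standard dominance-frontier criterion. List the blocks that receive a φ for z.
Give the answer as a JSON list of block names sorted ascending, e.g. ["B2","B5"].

Answer: ["B9"]

Derivation:
idom tree: B1←B0 B2←B1 B3←B2 B4←B0 B5←B3 B6←B5 B7←B6 B8←B5 B9←B5
Join-block Dom:
  B1: preds {B0,B2,B3}: {B0} ∩ {B0,B1,B2} ∩ {B0,B1,B2,B3} = {B0}; idom=B0
  B4: preds {B0,B3}: {B0} ∩ {B0,B1,B2,B3} = {B0}; idom=B0
  B8: preds {B5,B6}: {B0,B1,B2,B3,B5} ∩ {B0,B1,B2,B3,B5,B6} = {B0,B1,B2,B3,B5}; idom=B5
  B9: preds {B7,B8}: {B0,B1,B2,B3,B5,B6,B7} ∩ {B0,B1,B2,B3,B5,B8} = {B0,B1,B2,B3,B5}; idom=B5

DF walk-up:
  B1←B0: walk · to B0
  B1←B2: walk B2→B1 to B0
  B1←B3: walk B3→B2→B1 to B0
  B4←B0: walk · to B0
  B4←B3: walk B3→B2→B1 to B0
  B8←B5: walk · to B5
  B8←B6: walk B6 to B5
  B9←B7: walk B7→B6 to B5
  B9←B8: walk B8 to B5
  B0 → ∅
  B1 → {B1,B4}
  B2 → {B1,B4}
  B3 → {B1,B4}
  B4 → ∅
  B5 → ∅
  B6 → {B8,B9}
  B7 → {B9}
  B8 → {B9}
  B9 → ∅

φ for z: defs {B7}
  DF⁺ = {B9}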